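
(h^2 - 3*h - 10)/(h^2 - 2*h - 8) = (h - 5)/(h - 4)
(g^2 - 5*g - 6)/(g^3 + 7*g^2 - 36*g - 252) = (g + 1)/(g^2 + 13*g + 42)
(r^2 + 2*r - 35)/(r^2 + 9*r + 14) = (r - 5)/(r + 2)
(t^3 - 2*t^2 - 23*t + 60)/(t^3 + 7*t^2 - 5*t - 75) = (t - 4)/(t + 5)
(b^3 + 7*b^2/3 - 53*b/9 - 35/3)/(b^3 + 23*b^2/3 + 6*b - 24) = (9*b^2 - 6*b - 35)/(3*(3*b^2 + 14*b - 24))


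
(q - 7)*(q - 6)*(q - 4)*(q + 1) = q^4 - 16*q^3 + 77*q^2 - 74*q - 168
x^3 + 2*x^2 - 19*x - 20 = (x - 4)*(x + 1)*(x + 5)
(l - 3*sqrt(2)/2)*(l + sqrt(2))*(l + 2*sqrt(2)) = l^3 + 3*sqrt(2)*l^2/2 - 5*l - 6*sqrt(2)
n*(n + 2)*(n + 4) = n^3 + 6*n^2 + 8*n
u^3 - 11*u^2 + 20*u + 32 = (u - 8)*(u - 4)*(u + 1)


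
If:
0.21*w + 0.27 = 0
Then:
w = -1.29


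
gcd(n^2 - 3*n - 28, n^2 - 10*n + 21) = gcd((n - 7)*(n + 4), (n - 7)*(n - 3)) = n - 7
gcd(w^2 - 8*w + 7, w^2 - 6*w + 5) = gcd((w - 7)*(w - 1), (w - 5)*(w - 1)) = w - 1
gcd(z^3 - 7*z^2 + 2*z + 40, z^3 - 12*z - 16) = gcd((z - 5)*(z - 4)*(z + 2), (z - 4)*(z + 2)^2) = z^2 - 2*z - 8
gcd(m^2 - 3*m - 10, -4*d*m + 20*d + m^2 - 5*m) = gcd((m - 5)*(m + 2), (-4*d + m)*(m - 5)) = m - 5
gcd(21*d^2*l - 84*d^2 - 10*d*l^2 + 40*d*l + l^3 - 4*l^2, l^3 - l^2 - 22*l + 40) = l - 4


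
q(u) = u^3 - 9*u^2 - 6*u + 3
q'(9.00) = 75.00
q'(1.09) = -22.06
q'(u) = 3*u^2 - 18*u - 6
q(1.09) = -12.94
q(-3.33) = -113.75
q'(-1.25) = 21.19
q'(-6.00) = 210.00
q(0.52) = -2.41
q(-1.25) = -5.52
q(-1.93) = -26.13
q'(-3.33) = 87.21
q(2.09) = -39.72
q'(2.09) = -30.52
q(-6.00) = -501.00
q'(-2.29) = 50.95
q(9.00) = -51.00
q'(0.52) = -14.55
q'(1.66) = -27.61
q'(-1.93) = 39.91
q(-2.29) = -42.47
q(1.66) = -27.19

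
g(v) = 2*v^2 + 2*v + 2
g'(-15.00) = -58.00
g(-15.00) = 422.00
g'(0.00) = 2.00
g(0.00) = 2.00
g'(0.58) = 4.32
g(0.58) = 3.83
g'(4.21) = 18.84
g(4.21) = 45.87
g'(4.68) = 20.72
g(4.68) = 55.16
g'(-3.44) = -11.76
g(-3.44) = 18.79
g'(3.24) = 14.96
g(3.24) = 29.48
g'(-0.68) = -0.72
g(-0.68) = 1.56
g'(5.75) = 25.00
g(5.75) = 79.62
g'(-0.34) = 0.64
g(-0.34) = 1.55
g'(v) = 4*v + 2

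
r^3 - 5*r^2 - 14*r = r*(r - 7)*(r + 2)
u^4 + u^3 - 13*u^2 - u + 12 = (u - 3)*(u - 1)*(u + 1)*(u + 4)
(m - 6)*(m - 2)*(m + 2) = m^3 - 6*m^2 - 4*m + 24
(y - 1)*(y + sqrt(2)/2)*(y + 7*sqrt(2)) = y^3 - y^2 + 15*sqrt(2)*y^2/2 - 15*sqrt(2)*y/2 + 7*y - 7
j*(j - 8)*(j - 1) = j^3 - 9*j^2 + 8*j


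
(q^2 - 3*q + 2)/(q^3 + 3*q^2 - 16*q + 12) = 1/(q + 6)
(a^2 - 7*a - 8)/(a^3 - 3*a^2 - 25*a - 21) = (a - 8)/(a^2 - 4*a - 21)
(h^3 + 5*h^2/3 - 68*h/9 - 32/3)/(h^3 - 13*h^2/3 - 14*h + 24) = (9*h^2 - 12*h - 32)/(3*(3*h^2 - 22*h + 24))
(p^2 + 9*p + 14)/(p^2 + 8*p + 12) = (p + 7)/(p + 6)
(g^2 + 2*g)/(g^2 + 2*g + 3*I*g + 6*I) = g/(g + 3*I)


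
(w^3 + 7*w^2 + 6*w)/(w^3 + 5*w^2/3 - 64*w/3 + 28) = 3*w*(w + 1)/(3*w^2 - 13*w + 14)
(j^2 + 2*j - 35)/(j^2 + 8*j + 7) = (j - 5)/(j + 1)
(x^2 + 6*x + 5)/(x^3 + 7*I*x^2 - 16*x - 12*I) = (x^2 + 6*x + 5)/(x^3 + 7*I*x^2 - 16*x - 12*I)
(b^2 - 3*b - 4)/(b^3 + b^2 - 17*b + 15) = (b^2 - 3*b - 4)/(b^3 + b^2 - 17*b + 15)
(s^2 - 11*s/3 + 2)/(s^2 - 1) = (s^2 - 11*s/3 + 2)/(s^2 - 1)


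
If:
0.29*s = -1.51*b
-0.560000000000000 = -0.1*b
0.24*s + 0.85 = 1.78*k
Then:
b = 5.60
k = -3.45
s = -29.16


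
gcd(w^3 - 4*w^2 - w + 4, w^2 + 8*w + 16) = 1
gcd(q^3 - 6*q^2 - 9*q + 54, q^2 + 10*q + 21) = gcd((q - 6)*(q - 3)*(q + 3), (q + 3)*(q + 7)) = q + 3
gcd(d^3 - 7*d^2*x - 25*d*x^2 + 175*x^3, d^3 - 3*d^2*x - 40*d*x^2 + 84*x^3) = -d + 7*x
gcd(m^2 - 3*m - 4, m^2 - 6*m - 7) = m + 1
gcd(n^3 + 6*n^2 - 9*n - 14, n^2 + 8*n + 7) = n^2 + 8*n + 7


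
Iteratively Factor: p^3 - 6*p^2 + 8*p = (p)*(p^2 - 6*p + 8) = p*(p - 2)*(p - 4)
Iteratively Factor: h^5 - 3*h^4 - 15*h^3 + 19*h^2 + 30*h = (h)*(h^4 - 3*h^3 - 15*h^2 + 19*h + 30) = h*(h - 5)*(h^3 + 2*h^2 - 5*h - 6) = h*(h - 5)*(h + 1)*(h^2 + h - 6) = h*(h - 5)*(h + 1)*(h + 3)*(h - 2)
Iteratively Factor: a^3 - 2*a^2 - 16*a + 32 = (a - 4)*(a^2 + 2*a - 8) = (a - 4)*(a - 2)*(a + 4)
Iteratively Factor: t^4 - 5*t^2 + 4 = (t - 2)*(t^3 + 2*t^2 - t - 2) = (t - 2)*(t - 1)*(t^2 + 3*t + 2) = (t - 2)*(t - 1)*(t + 1)*(t + 2)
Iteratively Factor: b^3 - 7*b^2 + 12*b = (b - 4)*(b^2 - 3*b) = b*(b - 4)*(b - 3)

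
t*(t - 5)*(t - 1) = t^3 - 6*t^2 + 5*t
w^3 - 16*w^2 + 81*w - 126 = (w - 7)*(w - 6)*(w - 3)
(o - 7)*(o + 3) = o^2 - 4*o - 21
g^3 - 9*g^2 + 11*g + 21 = (g - 7)*(g - 3)*(g + 1)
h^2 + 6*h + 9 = (h + 3)^2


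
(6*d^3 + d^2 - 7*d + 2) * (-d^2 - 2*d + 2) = -6*d^5 - 13*d^4 + 17*d^3 + 14*d^2 - 18*d + 4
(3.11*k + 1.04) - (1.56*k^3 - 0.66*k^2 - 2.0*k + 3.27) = -1.56*k^3 + 0.66*k^2 + 5.11*k - 2.23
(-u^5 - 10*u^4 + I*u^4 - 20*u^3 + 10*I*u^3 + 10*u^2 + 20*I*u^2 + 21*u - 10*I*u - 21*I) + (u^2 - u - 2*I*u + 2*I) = -u^5 - 10*u^4 + I*u^4 - 20*u^3 + 10*I*u^3 + 11*u^2 + 20*I*u^2 + 20*u - 12*I*u - 19*I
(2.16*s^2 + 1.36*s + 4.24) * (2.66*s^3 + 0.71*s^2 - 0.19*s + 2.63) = 5.7456*s^5 + 5.1512*s^4 + 11.8336*s^3 + 8.4328*s^2 + 2.7712*s + 11.1512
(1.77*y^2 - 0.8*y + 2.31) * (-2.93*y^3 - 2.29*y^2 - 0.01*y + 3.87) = -5.1861*y^5 - 1.7093*y^4 - 4.954*y^3 + 1.568*y^2 - 3.1191*y + 8.9397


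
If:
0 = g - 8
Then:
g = 8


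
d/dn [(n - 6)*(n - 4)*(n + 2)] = 3*n^2 - 16*n + 4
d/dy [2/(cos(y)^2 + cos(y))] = 2*(sin(y)/cos(y)^2 + 2*tan(y))/(cos(y) + 1)^2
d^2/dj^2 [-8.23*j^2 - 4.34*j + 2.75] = -16.4600000000000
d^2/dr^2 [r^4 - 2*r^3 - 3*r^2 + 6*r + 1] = 12*r^2 - 12*r - 6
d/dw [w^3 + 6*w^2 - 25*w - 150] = 3*w^2 + 12*w - 25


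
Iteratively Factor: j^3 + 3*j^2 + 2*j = (j + 1)*(j^2 + 2*j) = j*(j + 1)*(j + 2)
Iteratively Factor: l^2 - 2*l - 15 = (l - 5)*(l + 3)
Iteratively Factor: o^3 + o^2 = (o + 1)*(o^2) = o*(o + 1)*(o)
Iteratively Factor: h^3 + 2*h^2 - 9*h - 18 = (h + 3)*(h^2 - h - 6) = (h + 2)*(h + 3)*(h - 3)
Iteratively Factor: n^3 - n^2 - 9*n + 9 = (n - 1)*(n^2 - 9) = (n - 1)*(n + 3)*(n - 3)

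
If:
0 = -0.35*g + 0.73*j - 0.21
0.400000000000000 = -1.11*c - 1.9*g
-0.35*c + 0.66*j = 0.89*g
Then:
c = 20.82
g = -12.37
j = -5.64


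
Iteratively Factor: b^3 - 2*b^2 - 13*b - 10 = (b - 5)*(b^2 + 3*b + 2) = (b - 5)*(b + 1)*(b + 2)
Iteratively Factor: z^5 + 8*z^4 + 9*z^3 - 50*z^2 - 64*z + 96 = (z - 1)*(z^4 + 9*z^3 + 18*z^2 - 32*z - 96) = (z - 1)*(z + 4)*(z^3 + 5*z^2 - 2*z - 24) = (z - 1)*(z + 4)^2*(z^2 + z - 6) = (z - 1)*(z + 3)*(z + 4)^2*(z - 2)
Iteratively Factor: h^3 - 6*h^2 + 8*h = (h - 4)*(h^2 - 2*h) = h*(h - 4)*(h - 2)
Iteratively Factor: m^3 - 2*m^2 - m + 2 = (m + 1)*(m^2 - 3*m + 2) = (m - 2)*(m + 1)*(m - 1)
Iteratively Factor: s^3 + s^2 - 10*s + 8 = (s - 1)*(s^2 + 2*s - 8) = (s - 1)*(s + 4)*(s - 2)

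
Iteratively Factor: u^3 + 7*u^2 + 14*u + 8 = (u + 4)*(u^2 + 3*u + 2) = (u + 2)*(u + 4)*(u + 1)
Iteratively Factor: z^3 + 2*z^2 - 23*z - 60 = (z + 4)*(z^2 - 2*z - 15) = (z - 5)*(z + 4)*(z + 3)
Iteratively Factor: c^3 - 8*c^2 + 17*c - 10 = (c - 5)*(c^2 - 3*c + 2) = (c - 5)*(c - 2)*(c - 1)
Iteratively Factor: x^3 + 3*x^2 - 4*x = (x)*(x^2 + 3*x - 4) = x*(x - 1)*(x + 4)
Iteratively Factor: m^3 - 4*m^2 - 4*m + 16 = (m - 4)*(m^2 - 4) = (m - 4)*(m + 2)*(m - 2)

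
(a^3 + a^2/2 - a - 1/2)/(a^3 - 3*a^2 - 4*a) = (2*a^2 - a - 1)/(2*a*(a - 4))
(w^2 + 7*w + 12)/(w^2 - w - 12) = (w + 4)/(w - 4)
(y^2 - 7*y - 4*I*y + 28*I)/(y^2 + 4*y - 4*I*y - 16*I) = (y - 7)/(y + 4)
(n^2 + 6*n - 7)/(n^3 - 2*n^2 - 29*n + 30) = (n + 7)/(n^2 - n - 30)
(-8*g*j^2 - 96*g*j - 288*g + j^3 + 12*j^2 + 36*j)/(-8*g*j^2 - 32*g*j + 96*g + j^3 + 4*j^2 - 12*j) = (j + 6)/(j - 2)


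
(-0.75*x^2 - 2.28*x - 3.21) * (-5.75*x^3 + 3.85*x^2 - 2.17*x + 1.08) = 4.3125*x^5 + 10.2225*x^4 + 11.307*x^3 - 8.2209*x^2 + 4.5033*x - 3.4668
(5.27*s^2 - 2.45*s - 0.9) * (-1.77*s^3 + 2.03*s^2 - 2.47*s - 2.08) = -9.3279*s^5 + 15.0346*s^4 - 16.3974*s^3 - 6.7371*s^2 + 7.319*s + 1.872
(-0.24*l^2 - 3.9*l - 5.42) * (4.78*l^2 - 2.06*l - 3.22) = -1.1472*l^4 - 18.1476*l^3 - 17.1008*l^2 + 23.7232*l + 17.4524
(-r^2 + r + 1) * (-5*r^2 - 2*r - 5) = 5*r^4 - 3*r^3 - 2*r^2 - 7*r - 5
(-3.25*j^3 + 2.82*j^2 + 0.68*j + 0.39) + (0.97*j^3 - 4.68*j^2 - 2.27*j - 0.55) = -2.28*j^3 - 1.86*j^2 - 1.59*j - 0.16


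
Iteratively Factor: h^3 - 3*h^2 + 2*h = (h - 1)*(h^2 - 2*h) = h*(h - 1)*(h - 2)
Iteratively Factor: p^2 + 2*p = (p + 2)*(p)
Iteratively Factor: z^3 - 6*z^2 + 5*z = (z - 1)*(z^2 - 5*z) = (z - 5)*(z - 1)*(z)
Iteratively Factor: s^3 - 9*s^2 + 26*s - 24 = (s - 2)*(s^2 - 7*s + 12) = (s - 4)*(s - 2)*(s - 3)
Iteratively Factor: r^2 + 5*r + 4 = (r + 4)*(r + 1)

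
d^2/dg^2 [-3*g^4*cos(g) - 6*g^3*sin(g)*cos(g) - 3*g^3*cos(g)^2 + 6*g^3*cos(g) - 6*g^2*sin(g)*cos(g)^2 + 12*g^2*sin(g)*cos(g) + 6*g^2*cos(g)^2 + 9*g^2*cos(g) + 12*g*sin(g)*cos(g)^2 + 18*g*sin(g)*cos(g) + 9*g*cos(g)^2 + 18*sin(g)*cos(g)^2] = 3*g^4*cos(g) + 24*g^3*sin(g) + 12*g^3*sin(2*g) - 6*g^3*cos(g) + 6*g^3*cos(2*g) - 69*g^2*sin(g)/2 - 6*g^2*sin(2*g) + 27*g^2*sin(3*g)/2 - 45*g^2*cos(g) - 48*g^2*cos(2*g) - 39*g*sin(g) - 78*g*sin(2*g) - 27*g*sin(3*g) + 30*g*cos(g) + 21*g*cos(2*g) - 18*g*cos(3*g) - 9*g - 15*sin(g)/2 - 6*sin(2*g) - 87*sin(3*g)/2 + 24*cos(g) + 42*cos(2*g) + 18*cos(3*g) + 6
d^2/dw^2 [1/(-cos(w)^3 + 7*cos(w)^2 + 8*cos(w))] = ((sin(w)^2 + 7*cos(w) + 7)*(29*cos(w) + 56*cos(2*w) - 9*cos(3*w))*cos(w)/4 + 2*(-3*cos(w)^2 + 14*cos(w) + 8)^2*sin(w)^2)/((sin(w)^2 + 7*cos(w) + 7)^3*cos(w)^3)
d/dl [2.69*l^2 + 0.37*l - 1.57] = 5.38*l + 0.37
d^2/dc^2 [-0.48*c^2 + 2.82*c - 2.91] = -0.960000000000000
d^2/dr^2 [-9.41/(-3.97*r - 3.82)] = 296.620138/(3.97*r + 3.82)^3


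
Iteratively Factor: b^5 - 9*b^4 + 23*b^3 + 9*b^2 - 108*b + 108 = (b - 3)*(b^4 - 6*b^3 + 5*b^2 + 24*b - 36) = (b - 3)^2*(b^3 - 3*b^2 - 4*b + 12) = (b - 3)^2*(b + 2)*(b^2 - 5*b + 6) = (b - 3)^2*(b - 2)*(b + 2)*(b - 3)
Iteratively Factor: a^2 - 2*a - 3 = (a + 1)*(a - 3)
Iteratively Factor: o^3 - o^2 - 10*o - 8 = (o + 2)*(o^2 - 3*o - 4) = (o - 4)*(o + 2)*(o + 1)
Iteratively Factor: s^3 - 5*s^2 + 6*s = (s - 3)*(s^2 - 2*s) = (s - 3)*(s - 2)*(s)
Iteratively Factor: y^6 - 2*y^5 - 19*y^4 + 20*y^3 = (y)*(y^5 - 2*y^4 - 19*y^3 + 20*y^2) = y^2*(y^4 - 2*y^3 - 19*y^2 + 20*y) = y^2*(y + 4)*(y^3 - 6*y^2 + 5*y) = y^2*(y - 1)*(y + 4)*(y^2 - 5*y) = y^2*(y - 5)*(y - 1)*(y + 4)*(y)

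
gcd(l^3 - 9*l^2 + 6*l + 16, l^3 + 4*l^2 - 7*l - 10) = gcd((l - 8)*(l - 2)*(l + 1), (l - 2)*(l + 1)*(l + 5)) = l^2 - l - 2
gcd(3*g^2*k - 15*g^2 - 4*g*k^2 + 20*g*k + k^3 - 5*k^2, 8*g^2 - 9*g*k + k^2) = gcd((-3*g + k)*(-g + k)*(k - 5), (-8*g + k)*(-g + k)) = g - k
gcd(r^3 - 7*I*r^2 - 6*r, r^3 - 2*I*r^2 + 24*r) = r^2 - 6*I*r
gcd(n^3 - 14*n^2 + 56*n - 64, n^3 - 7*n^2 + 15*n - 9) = 1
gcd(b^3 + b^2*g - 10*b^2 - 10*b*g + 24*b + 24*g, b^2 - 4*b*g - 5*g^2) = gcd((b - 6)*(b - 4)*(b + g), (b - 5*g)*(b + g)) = b + g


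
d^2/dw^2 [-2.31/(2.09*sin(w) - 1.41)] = (10.090311*sin(w)^2 + 6.807339*sin(w) - 20.180622)/(2.09*sin(w) - 1.41)^3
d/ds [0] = 0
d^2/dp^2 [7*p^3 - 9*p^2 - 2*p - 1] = 42*p - 18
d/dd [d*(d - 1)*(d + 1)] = 3*d^2 - 1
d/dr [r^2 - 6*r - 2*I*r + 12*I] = 2*r - 6 - 2*I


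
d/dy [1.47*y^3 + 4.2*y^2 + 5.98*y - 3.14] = 4.41*y^2 + 8.4*y + 5.98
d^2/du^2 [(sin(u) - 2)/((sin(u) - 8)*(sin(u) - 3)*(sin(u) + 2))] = (-4*sin(u)^7 + 45*sin(u)^6 - 265*sin(u)^5 + 1184*sin(u)^4 - 3118*sin(u)^3 + 1988*sin(u)^2 + 888*sin(u) - 1936)/((sin(u) - 8)^3*(sin(u) - 3)^3*(sin(u) + 2)^3)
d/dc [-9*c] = -9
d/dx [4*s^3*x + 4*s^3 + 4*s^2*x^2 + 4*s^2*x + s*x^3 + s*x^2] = s*(4*s^2 + 8*s*x + 4*s + 3*x^2 + 2*x)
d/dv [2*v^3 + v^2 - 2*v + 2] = 6*v^2 + 2*v - 2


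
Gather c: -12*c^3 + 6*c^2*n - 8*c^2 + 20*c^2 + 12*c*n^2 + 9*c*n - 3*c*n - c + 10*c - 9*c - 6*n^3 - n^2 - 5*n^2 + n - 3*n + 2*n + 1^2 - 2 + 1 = -12*c^3 + c^2*(6*n + 12) + c*(12*n^2 + 6*n) - 6*n^3 - 6*n^2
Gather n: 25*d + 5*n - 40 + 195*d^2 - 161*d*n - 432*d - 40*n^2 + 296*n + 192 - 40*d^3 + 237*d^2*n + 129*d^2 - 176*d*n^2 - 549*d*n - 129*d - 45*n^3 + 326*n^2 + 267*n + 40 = -40*d^3 + 324*d^2 - 536*d - 45*n^3 + n^2*(286 - 176*d) + n*(237*d^2 - 710*d + 568) + 192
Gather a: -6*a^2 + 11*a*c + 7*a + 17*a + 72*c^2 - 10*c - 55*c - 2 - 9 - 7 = -6*a^2 + a*(11*c + 24) + 72*c^2 - 65*c - 18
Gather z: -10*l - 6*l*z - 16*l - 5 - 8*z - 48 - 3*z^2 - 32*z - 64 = -26*l - 3*z^2 + z*(-6*l - 40) - 117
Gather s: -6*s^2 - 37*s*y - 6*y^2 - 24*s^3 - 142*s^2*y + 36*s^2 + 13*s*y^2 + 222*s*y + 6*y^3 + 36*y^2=-24*s^3 + s^2*(30 - 142*y) + s*(13*y^2 + 185*y) + 6*y^3 + 30*y^2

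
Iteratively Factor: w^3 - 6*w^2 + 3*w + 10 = (w + 1)*(w^2 - 7*w + 10) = (w - 2)*(w + 1)*(w - 5)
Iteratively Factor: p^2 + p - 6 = (p + 3)*(p - 2)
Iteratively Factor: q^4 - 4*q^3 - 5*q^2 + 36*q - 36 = (q - 2)*(q^3 - 2*q^2 - 9*q + 18) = (q - 3)*(q - 2)*(q^2 + q - 6) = (q - 3)*(q - 2)*(q + 3)*(q - 2)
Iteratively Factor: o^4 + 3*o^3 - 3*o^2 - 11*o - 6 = (o + 1)*(o^3 + 2*o^2 - 5*o - 6) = (o + 1)^2*(o^2 + o - 6) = (o + 1)^2*(o + 3)*(o - 2)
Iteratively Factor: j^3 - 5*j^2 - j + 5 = (j - 1)*(j^2 - 4*j - 5) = (j - 5)*(j - 1)*(j + 1)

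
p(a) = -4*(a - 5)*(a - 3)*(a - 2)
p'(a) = -4*(a - 5)*(a - 3) - 4*(a - 5)*(a - 2) - 4*(a - 3)*(a - 2)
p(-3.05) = 983.79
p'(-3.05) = -479.63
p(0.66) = 54.43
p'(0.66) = -76.43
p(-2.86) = 895.40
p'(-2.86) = -450.96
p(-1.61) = 440.02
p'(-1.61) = -283.91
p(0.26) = 90.39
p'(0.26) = -104.01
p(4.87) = 2.79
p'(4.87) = -19.00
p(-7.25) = 4645.81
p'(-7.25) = -1334.75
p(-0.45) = 184.26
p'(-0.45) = -162.43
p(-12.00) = 14280.00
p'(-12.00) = -2812.00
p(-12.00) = 14280.00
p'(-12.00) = -2812.00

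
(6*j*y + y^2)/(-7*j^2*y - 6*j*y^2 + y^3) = (6*j + y)/(-7*j^2 - 6*j*y + y^2)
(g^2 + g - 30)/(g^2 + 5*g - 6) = (g - 5)/(g - 1)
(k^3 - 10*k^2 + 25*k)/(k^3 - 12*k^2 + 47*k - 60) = k*(k - 5)/(k^2 - 7*k + 12)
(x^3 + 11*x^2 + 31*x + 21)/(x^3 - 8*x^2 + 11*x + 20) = (x^2 + 10*x + 21)/(x^2 - 9*x + 20)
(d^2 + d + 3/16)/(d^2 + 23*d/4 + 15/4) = (d + 1/4)/(d + 5)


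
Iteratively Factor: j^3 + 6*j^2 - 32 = (j + 4)*(j^2 + 2*j - 8) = (j + 4)^2*(j - 2)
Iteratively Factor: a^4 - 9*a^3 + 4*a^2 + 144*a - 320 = (a - 4)*(a^3 - 5*a^2 - 16*a + 80) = (a - 5)*(a - 4)*(a^2 - 16) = (a - 5)*(a - 4)^2*(a + 4)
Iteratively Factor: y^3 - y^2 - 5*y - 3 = (y + 1)*(y^2 - 2*y - 3) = (y + 1)^2*(y - 3)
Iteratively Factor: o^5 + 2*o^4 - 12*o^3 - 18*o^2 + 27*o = (o + 3)*(o^4 - o^3 - 9*o^2 + 9*o) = (o + 3)^2*(o^3 - 4*o^2 + 3*o) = o*(o + 3)^2*(o^2 - 4*o + 3) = o*(o - 1)*(o + 3)^2*(o - 3)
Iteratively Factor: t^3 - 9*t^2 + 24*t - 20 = (t - 2)*(t^2 - 7*t + 10) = (t - 5)*(t - 2)*(t - 2)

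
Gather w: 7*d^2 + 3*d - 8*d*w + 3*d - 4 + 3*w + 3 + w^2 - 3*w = 7*d^2 - 8*d*w + 6*d + w^2 - 1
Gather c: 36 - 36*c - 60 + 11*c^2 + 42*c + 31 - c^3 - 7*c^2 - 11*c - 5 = -c^3 + 4*c^2 - 5*c + 2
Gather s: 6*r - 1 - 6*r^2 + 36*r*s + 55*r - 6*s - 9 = -6*r^2 + 61*r + s*(36*r - 6) - 10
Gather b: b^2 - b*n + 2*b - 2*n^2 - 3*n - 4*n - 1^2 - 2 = b^2 + b*(2 - n) - 2*n^2 - 7*n - 3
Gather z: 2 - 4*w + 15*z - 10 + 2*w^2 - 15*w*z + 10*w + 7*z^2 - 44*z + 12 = 2*w^2 + 6*w + 7*z^2 + z*(-15*w - 29) + 4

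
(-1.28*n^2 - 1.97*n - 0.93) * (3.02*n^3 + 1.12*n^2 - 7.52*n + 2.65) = -3.8656*n^5 - 7.383*n^4 + 4.6106*n^3 + 10.3808*n^2 + 1.7731*n - 2.4645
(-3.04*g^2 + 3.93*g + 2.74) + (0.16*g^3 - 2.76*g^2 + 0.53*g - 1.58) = 0.16*g^3 - 5.8*g^2 + 4.46*g + 1.16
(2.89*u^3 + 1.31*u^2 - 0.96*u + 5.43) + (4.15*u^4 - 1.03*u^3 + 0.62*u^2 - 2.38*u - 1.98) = 4.15*u^4 + 1.86*u^3 + 1.93*u^2 - 3.34*u + 3.45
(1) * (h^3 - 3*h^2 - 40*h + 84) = h^3 - 3*h^2 - 40*h + 84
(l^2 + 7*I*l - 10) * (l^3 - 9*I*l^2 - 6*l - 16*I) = l^5 - 2*I*l^4 + 47*l^3 + 32*I*l^2 + 172*l + 160*I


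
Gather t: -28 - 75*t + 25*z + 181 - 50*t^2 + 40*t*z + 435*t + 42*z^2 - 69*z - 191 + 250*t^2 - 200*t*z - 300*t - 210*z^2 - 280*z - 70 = 200*t^2 + t*(60 - 160*z) - 168*z^2 - 324*z - 108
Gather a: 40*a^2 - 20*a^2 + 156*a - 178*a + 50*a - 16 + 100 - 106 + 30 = 20*a^2 + 28*a + 8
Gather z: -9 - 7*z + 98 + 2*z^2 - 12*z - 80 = 2*z^2 - 19*z + 9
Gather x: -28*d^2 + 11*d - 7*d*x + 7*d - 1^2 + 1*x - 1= -28*d^2 + 18*d + x*(1 - 7*d) - 2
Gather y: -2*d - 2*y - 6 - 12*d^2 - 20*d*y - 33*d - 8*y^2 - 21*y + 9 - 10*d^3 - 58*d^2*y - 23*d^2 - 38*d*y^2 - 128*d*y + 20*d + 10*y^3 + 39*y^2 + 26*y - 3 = -10*d^3 - 35*d^2 - 15*d + 10*y^3 + y^2*(31 - 38*d) + y*(-58*d^2 - 148*d + 3)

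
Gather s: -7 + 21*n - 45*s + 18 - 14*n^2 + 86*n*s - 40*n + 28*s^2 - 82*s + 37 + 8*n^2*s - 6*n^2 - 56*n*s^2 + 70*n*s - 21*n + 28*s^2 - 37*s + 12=-20*n^2 - 40*n + s^2*(56 - 56*n) + s*(8*n^2 + 156*n - 164) + 60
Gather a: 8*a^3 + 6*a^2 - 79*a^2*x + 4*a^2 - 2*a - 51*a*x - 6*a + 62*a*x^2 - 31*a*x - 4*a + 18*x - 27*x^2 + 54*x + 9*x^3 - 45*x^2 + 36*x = 8*a^3 + a^2*(10 - 79*x) + a*(62*x^2 - 82*x - 12) + 9*x^3 - 72*x^2 + 108*x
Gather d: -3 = -3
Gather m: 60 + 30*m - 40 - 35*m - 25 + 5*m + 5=0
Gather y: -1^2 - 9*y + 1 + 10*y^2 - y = 10*y^2 - 10*y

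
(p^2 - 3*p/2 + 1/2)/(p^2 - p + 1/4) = 2*(p - 1)/(2*p - 1)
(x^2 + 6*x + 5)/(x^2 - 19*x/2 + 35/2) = 2*(x^2 + 6*x + 5)/(2*x^2 - 19*x + 35)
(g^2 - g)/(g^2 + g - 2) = g/(g + 2)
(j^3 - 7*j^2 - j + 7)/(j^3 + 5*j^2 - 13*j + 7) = (j^2 - 6*j - 7)/(j^2 + 6*j - 7)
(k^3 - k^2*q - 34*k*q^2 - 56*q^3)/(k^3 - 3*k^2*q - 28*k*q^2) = (k + 2*q)/k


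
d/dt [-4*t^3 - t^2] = 2*t*(-6*t - 1)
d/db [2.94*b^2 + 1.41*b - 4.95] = 5.88*b + 1.41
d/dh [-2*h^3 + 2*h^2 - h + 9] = -6*h^2 + 4*h - 1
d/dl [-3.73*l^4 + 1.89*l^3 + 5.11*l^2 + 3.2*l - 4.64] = -14.92*l^3 + 5.67*l^2 + 10.22*l + 3.2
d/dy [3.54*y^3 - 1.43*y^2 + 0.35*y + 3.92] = 10.62*y^2 - 2.86*y + 0.35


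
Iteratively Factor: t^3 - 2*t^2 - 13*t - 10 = (t + 2)*(t^2 - 4*t - 5) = (t + 1)*(t + 2)*(t - 5)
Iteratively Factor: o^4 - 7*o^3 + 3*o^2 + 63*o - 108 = (o - 3)*(o^3 - 4*o^2 - 9*o + 36) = (o - 3)^2*(o^2 - o - 12) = (o - 4)*(o - 3)^2*(o + 3)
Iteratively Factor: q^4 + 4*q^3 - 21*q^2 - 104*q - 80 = (q + 1)*(q^3 + 3*q^2 - 24*q - 80) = (q + 1)*(q + 4)*(q^2 - q - 20) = (q - 5)*(q + 1)*(q + 4)*(q + 4)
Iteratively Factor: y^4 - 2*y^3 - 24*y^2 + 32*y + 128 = (y + 2)*(y^3 - 4*y^2 - 16*y + 64) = (y + 2)*(y + 4)*(y^2 - 8*y + 16) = (y - 4)*(y + 2)*(y + 4)*(y - 4)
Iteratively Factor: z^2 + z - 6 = (z + 3)*(z - 2)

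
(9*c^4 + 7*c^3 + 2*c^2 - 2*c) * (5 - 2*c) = -18*c^5 + 31*c^4 + 31*c^3 + 14*c^2 - 10*c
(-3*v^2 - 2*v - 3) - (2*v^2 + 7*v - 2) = -5*v^2 - 9*v - 1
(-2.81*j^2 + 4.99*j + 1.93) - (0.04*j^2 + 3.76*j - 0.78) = -2.85*j^2 + 1.23*j + 2.71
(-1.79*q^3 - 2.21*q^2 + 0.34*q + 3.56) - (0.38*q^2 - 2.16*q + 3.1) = -1.79*q^3 - 2.59*q^2 + 2.5*q + 0.46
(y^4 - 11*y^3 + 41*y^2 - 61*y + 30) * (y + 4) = y^5 - 7*y^4 - 3*y^3 + 103*y^2 - 214*y + 120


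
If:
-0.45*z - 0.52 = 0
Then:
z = -1.16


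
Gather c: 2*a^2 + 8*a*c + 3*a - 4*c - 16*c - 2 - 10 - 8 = 2*a^2 + 3*a + c*(8*a - 20) - 20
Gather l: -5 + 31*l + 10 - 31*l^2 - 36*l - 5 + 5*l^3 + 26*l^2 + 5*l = 5*l^3 - 5*l^2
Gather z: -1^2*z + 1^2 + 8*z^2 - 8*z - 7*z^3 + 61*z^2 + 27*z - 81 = -7*z^3 + 69*z^2 + 18*z - 80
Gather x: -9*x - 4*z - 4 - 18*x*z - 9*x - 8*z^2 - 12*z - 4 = x*(-18*z - 18) - 8*z^2 - 16*z - 8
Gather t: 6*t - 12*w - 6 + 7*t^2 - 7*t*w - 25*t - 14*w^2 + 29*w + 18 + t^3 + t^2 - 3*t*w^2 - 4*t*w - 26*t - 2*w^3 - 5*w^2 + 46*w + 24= t^3 + 8*t^2 + t*(-3*w^2 - 11*w - 45) - 2*w^3 - 19*w^2 + 63*w + 36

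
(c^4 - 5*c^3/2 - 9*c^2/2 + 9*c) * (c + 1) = c^5 - 3*c^4/2 - 7*c^3 + 9*c^2/2 + 9*c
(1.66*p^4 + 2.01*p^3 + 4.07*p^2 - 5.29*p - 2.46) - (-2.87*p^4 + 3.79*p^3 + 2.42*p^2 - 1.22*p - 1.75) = 4.53*p^4 - 1.78*p^3 + 1.65*p^2 - 4.07*p - 0.71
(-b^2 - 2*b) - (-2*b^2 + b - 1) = b^2 - 3*b + 1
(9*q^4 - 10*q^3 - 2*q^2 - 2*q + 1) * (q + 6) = 9*q^5 + 44*q^4 - 62*q^3 - 14*q^2 - 11*q + 6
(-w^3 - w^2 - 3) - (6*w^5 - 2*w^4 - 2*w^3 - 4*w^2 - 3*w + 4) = -6*w^5 + 2*w^4 + w^3 + 3*w^2 + 3*w - 7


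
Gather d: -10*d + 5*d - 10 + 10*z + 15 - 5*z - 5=-5*d + 5*z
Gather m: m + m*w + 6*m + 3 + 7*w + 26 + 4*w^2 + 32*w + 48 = m*(w + 7) + 4*w^2 + 39*w + 77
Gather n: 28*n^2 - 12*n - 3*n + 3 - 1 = 28*n^2 - 15*n + 2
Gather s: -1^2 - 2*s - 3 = -2*s - 4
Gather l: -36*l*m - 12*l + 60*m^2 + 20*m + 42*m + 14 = l*(-36*m - 12) + 60*m^2 + 62*m + 14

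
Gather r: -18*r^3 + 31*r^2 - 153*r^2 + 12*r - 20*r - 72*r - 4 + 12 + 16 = -18*r^3 - 122*r^2 - 80*r + 24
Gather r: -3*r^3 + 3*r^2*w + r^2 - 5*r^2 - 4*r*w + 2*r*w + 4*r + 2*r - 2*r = -3*r^3 + r^2*(3*w - 4) + r*(4 - 2*w)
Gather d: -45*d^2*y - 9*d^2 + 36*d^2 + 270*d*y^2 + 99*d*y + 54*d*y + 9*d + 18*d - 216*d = d^2*(27 - 45*y) + d*(270*y^2 + 153*y - 189)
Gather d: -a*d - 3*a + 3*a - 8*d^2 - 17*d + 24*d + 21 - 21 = -8*d^2 + d*(7 - a)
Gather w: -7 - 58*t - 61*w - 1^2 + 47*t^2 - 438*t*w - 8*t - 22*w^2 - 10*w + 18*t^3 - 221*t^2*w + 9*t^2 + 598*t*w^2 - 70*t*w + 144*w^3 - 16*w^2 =18*t^3 + 56*t^2 - 66*t + 144*w^3 + w^2*(598*t - 38) + w*(-221*t^2 - 508*t - 71) - 8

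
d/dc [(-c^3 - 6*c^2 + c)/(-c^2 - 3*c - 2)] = (c^4 + 6*c^3 + 25*c^2 + 24*c - 2)/(c^4 + 6*c^3 + 13*c^2 + 12*c + 4)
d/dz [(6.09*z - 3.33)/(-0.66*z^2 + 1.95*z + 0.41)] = (4.0194*z^2 - 4.3956*z + 8.9904)/(0.4356*z^4 - 2.574*z^3 + 3.2613*z^2 + 1.599*z + 0.1681)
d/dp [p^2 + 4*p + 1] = 2*p + 4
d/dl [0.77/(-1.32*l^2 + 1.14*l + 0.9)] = (2.0328*l - 0.8778)/(-1.32*l^2 + 1.14*l + 0.9)^2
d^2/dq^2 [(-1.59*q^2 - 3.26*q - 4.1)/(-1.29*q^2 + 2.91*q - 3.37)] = (3.5527136788005e-15*q^4 + 22.787334*q^3 - 0.536382000000007*q^2 - 177.379128*q + 133.845186)/(2.146689*q^6 - 14.527593*q^5 + 49.595598*q^4 - 100.546029*q^3 + 129.563694*q^2 - 99.145737*q + 38.272753)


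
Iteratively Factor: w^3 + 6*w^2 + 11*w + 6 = (w + 3)*(w^2 + 3*w + 2) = (w + 2)*(w + 3)*(w + 1)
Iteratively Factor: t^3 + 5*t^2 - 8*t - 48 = (t - 3)*(t^2 + 8*t + 16) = (t - 3)*(t + 4)*(t + 4)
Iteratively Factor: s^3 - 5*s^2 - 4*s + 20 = (s - 2)*(s^2 - 3*s - 10) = (s - 5)*(s - 2)*(s + 2)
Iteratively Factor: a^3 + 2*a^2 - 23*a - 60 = (a + 4)*(a^2 - 2*a - 15) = (a + 3)*(a + 4)*(a - 5)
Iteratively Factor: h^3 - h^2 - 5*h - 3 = (h + 1)*(h^2 - 2*h - 3) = (h - 3)*(h + 1)*(h + 1)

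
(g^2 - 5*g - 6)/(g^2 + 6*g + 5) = (g - 6)/(g + 5)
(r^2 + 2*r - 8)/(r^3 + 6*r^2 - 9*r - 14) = (r + 4)/(r^2 + 8*r + 7)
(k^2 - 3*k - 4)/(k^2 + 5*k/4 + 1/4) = 4*(k - 4)/(4*k + 1)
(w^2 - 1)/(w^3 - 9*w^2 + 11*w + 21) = (w - 1)/(w^2 - 10*w + 21)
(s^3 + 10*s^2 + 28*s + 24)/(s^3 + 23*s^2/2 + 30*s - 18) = 2*(s^2 + 4*s + 4)/(2*s^2 + 11*s - 6)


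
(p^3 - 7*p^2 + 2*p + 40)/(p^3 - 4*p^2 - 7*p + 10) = (p - 4)/(p - 1)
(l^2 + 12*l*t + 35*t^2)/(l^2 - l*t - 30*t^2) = (-l - 7*t)/(-l + 6*t)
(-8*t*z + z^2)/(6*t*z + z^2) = (-8*t + z)/(6*t + z)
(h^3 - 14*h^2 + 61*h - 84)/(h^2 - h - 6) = (h^2 - 11*h + 28)/(h + 2)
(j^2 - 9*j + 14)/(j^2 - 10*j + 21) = (j - 2)/(j - 3)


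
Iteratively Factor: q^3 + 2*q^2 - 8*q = (q - 2)*(q^2 + 4*q) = (q - 2)*(q + 4)*(q)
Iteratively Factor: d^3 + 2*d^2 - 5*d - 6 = (d + 1)*(d^2 + d - 6) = (d - 2)*(d + 1)*(d + 3)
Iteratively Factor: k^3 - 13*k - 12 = (k + 3)*(k^2 - 3*k - 4) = (k + 1)*(k + 3)*(k - 4)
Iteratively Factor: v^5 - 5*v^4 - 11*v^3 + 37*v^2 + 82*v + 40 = (v + 2)*(v^4 - 7*v^3 + 3*v^2 + 31*v + 20) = (v - 5)*(v + 2)*(v^3 - 2*v^2 - 7*v - 4) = (v - 5)*(v + 1)*(v + 2)*(v^2 - 3*v - 4) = (v - 5)*(v + 1)^2*(v + 2)*(v - 4)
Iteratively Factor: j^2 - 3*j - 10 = (j - 5)*(j + 2)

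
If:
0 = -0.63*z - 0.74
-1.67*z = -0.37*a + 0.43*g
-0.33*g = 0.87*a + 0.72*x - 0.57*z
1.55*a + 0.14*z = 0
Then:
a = 0.11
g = 4.65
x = -3.19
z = -1.17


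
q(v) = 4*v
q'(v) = 4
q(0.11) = 0.44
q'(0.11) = 4.00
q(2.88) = 11.52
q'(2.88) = 4.00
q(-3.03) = -12.12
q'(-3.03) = 4.00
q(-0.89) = -3.56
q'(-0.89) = 4.00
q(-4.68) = -18.72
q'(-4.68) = 4.00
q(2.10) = 8.40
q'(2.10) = 4.00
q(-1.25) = -5.00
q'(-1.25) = 4.00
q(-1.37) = -5.48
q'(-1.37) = 4.00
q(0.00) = 0.00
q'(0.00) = 4.00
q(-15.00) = -60.00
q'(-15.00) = 4.00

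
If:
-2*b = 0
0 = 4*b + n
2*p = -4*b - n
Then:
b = 0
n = 0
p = 0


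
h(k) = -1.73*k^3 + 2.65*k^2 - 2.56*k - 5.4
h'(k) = -5.19*k^2 + 5.3*k - 2.56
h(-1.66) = 14.07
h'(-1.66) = -25.66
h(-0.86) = -0.14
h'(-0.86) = -10.96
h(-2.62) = 50.61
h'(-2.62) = -52.07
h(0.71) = -6.50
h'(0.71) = -1.41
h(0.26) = -5.92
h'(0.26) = -1.53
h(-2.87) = 64.67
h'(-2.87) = -60.52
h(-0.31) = -4.30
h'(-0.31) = -4.70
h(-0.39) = -3.90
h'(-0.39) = -5.42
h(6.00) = -299.04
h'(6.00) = -157.60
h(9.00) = -1074.96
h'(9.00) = -375.25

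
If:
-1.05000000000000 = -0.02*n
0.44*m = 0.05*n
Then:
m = 5.97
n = 52.50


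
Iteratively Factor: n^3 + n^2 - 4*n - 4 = (n - 2)*(n^2 + 3*n + 2) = (n - 2)*(n + 2)*(n + 1)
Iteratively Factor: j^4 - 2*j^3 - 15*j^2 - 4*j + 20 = (j + 2)*(j^3 - 4*j^2 - 7*j + 10) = (j - 5)*(j + 2)*(j^2 + j - 2) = (j - 5)*(j - 1)*(j + 2)*(j + 2)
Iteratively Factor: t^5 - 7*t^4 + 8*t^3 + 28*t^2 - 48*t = (t - 2)*(t^4 - 5*t^3 - 2*t^2 + 24*t) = (t - 3)*(t - 2)*(t^3 - 2*t^2 - 8*t) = t*(t - 3)*(t - 2)*(t^2 - 2*t - 8) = t*(t - 4)*(t - 3)*(t - 2)*(t + 2)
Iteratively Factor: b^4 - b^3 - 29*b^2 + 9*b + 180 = (b - 3)*(b^3 + 2*b^2 - 23*b - 60) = (b - 5)*(b - 3)*(b^2 + 7*b + 12) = (b - 5)*(b - 3)*(b + 4)*(b + 3)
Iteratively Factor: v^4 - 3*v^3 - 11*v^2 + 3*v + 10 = (v + 1)*(v^3 - 4*v^2 - 7*v + 10) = (v - 5)*(v + 1)*(v^2 + v - 2) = (v - 5)*(v - 1)*(v + 1)*(v + 2)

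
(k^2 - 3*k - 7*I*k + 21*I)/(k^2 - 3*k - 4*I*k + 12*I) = (k - 7*I)/(k - 4*I)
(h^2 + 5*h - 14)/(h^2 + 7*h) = (h - 2)/h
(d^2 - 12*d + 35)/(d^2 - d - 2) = (-d^2 + 12*d - 35)/(-d^2 + d + 2)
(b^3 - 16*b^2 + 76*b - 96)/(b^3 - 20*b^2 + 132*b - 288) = (b - 2)/(b - 6)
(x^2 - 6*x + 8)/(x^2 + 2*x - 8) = (x - 4)/(x + 4)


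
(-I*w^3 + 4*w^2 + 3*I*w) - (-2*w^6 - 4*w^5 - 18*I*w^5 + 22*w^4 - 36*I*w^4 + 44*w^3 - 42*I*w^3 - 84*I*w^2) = 2*w^6 + 4*w^5 + 18*I*w^5 - 22*w^4 + 36*I*w^4 - 44*w^3 + 41*I*w^3 + 4*w^2 + 84*I*w^2 + 3*I*w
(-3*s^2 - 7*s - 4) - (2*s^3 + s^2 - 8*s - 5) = -2*s^3 - 4*s^2 + s + 1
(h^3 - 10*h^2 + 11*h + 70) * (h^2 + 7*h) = h^5 - 3*h^4 - 59*h^3 + 147*h^2 + 490*h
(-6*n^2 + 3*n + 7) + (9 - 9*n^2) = -15*n^2 + 3*n + 16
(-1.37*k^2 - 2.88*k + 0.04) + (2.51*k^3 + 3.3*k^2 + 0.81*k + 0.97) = 2.51*k^3 + 1.93*k^2 - 2.07*k + 1.01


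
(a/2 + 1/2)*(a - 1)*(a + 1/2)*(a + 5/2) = a^4/2 + 3*a^3/2 + a^2/8 - 3*a/2 - 5/8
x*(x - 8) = x^2 - 8*x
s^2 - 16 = (s - 4)*(s + 4)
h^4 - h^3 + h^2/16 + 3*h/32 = h*(h - 3/4)*(h - 1/2)*(h + 1/4)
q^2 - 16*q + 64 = (q - 8)^2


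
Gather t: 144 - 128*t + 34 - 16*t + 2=180 - 144*t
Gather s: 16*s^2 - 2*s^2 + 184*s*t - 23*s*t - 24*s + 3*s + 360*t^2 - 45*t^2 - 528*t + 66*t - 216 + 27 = 14*s^2 + s*(161*t - 21) + 315*t^2 - 462*t - 189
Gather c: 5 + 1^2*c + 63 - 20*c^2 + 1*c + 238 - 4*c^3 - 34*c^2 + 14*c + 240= -4*c^3 - 54*c^2 + 16*c + 546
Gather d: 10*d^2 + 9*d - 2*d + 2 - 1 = 10*d^2 + 7*d + 1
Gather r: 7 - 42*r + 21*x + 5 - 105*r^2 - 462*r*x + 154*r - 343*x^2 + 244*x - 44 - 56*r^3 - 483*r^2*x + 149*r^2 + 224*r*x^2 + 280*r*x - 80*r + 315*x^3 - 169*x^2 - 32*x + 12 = -56*r^3 + r^2*(44 - 483*x) + r*(224*x^2 - 182*x + 32) + 315*x^3 - 512*x^2 + 233*x - 20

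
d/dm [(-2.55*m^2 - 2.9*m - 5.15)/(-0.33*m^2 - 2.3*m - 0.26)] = (4.908*m^2 - 2.073*m - 11.091)/(0.1089*m^4 + 1.518*m^3 + 5.4616*m^2 + 1.196*m + 0.0676)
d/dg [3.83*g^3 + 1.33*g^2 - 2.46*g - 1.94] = 11.49*g^2 + 2.66*g - 2.46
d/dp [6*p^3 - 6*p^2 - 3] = 6*p*(3*p - 2)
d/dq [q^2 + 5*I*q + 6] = 2*q + 5*I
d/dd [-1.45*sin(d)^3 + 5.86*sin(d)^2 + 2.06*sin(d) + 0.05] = (-4.35*sin(d)^2 + 11.72*sin(d) + 2.06)*cos(d)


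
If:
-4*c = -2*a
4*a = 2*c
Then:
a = 0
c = 0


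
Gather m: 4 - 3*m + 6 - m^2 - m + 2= -m^2 - 4*m + 12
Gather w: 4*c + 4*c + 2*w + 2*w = 8*c + 4*w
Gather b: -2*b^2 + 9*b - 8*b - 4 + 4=-2*b^2 + b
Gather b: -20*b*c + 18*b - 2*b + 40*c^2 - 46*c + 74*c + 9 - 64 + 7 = b*(16 - 20*c) + 40*c^2 + 28*c - 48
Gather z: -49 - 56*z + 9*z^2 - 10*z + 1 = 9*z^2 - 66*z - 48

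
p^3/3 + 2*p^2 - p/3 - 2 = (p/3 + 1/3)*(p - 1)*(p + 6)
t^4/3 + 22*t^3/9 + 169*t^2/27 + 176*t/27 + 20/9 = (t/3 + 1)*(t + 2/3)*(t + 5/3)*(t + 2)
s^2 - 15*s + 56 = (s - 8)*(s - 7)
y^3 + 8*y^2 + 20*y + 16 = (y + 2)^2*(y + 4)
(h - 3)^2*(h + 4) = h^3 - 2*h^2 - 15*h + 36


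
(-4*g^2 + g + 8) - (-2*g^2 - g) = -2*g^2 + 2*g + 8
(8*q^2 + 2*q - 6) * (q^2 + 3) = 8*q^4 + 2*q^3 + 18*q^2 + 6*q - 18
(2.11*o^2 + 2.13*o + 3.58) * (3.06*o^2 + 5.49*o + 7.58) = 6.4566*o^4 + 18.1017*o^3 + 38.6423*o^2 + 35.7996*o + 27.1364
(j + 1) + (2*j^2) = 2*j^2 + j + 1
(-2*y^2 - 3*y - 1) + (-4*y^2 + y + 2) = -6*y^2 - 2*y + 1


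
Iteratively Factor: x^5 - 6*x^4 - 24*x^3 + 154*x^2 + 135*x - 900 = (x - 3)*(x^4 - 3*x^3 - 33*x^2 + 55*x + 300) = (x - 3)*(x + 3)*(x^3 - 6*x^2 - 15*x + 100) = (x - 3)*(x + 3)*(x + 4)*(x^2 - 10*x + 25) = (x - 5)*(x - 3)*(x + 3)*(x + 4)*(x - 5)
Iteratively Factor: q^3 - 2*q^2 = (q)*(q^2 - 2*q) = q^2*(q - 2)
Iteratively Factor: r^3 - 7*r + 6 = (r + 3)*(r^2 - 3*r + 2) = (r - 2)*(r + 3)*(r - 1)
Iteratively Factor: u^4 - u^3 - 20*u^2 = (u)*(u^3 - u^2 - 20*u) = u^2*(u^2 - u - 20) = u^2*(u - 5)*(u + 4)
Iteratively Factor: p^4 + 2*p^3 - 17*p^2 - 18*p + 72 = (p - 3)*(p^3 + 5*p^2 - 2*p - 24) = (p - 3)*(p + 4)*(p^2 + p - 6) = (p - 3)*(p + 3)*(p + 4)*(p - 2)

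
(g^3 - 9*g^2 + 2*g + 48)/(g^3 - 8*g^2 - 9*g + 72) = (g + 2)/(g + 3)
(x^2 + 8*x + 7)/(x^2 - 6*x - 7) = (x + 7)/(x - 7)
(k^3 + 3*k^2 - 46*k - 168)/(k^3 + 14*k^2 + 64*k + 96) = (k - 7)/(k + 4)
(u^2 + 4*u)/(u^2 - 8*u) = (u + 4)/(u - 8)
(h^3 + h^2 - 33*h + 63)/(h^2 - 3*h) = h + 4 - 21/h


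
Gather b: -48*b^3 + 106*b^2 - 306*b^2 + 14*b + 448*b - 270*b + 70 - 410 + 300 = -48*b^3 - 200*b^2 + 192*b - 40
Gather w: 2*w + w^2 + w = w^2 + 3*w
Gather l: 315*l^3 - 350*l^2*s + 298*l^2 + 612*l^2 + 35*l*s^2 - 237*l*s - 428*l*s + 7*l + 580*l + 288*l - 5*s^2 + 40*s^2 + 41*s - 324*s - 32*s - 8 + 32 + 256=315*l^3 + l^2*(910 - 350*s) + l*(35*s^2 - 665*s + 875) + 35*s^2 - 315*s + 280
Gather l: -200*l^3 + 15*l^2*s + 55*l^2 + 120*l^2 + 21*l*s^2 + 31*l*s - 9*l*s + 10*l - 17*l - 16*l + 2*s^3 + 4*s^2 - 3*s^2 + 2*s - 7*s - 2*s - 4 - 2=-200*l^3 + l^2*(15*s + 175) + l*(21*s^2 + 22*s - 23) + 2*s^3 + s^2 - 7*s - 6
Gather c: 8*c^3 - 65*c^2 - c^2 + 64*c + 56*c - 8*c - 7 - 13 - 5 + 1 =8*c^3 - 66*c^2 + 112*c - 24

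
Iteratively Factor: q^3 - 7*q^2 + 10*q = (q - 5)*(q^2 - 2*q) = (q - 5)*(q - 2)*(q)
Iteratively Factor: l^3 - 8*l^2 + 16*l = (l - 4)*(l^2 - 4*l) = (l - 4)^2*(l)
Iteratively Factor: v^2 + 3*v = (v + 3)*(v)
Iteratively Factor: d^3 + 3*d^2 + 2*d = (d)*(d^2 + 3*d + 2) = d*(d + 1)*(d + 2)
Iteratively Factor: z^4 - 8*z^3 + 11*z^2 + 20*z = (z - 4)*(z^3 - 4*z^2 - 5*z) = (z - 4)*(z + 1)*(z^2 - 5*z) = (z - 5)*(z - 4)*(z + 1)*(z)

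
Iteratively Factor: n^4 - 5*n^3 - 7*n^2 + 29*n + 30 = (n - 5)*(n^3 - 7*n - 6) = (n - 5)*(n - 3)*(n^2 + 3*n + 2) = (n - 5)*(n - 3)*(n + 2)*(n + 1)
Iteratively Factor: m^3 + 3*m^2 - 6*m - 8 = (m + 1)*(m^2 + 2*m - 8) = (m + 1)*(m + 4)*(m - 2)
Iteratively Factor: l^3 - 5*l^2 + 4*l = (l - 1)*(l^2 - 4*l) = (l - 4)*(l - 1)*(l)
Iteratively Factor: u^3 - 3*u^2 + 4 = (u - 2)*(u^2 - u - 2) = (u - 2)*(u + 1)*(u - 2)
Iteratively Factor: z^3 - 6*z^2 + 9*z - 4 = (z - 4)*(z^2 - 2*z + 1) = (z - 4)*(z - 1)*(z - 1)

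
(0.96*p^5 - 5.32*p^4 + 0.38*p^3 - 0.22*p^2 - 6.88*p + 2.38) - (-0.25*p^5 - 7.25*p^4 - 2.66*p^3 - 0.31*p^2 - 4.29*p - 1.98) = 1.21*p^5 + 1.93*p^4 + 3.04*p^3 + 0.09*p^2 - 2.59*p + 4.36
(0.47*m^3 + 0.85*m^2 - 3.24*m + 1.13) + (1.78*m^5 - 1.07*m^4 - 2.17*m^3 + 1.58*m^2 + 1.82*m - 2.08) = 1.78*m^5 - 1.07*m^4 - 1.7*m^3 + 2.43*m^2 - 1.42*m - 0.95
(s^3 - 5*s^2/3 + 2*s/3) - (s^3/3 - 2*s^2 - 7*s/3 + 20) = 2*s^3/3 + s^2/3 + 3*s - 20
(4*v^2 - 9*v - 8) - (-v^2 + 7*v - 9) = 5*v^2 - 16*v + 1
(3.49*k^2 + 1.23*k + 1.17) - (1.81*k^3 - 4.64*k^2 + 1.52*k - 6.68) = -1.81*k^3 + 8.13*k^2 - 0.29*k + 7.85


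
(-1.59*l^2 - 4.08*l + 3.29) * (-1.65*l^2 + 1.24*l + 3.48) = 2.6235*l^4 + 4.7604*l^3 - 16.0209*l^2 - 10.1188*l + 11.4492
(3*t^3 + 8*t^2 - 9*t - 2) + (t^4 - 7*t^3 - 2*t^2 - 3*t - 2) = t^4 - 4*t^3 + 6*t^2 - 12*t - 4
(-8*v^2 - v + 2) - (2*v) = -8*v^2 - 3*v + 2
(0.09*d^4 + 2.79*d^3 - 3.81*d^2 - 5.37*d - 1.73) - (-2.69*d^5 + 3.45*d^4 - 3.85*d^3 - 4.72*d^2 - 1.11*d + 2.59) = 2.69*d^5 - 3.36*d^4 + 6.64*d^3 + 0.91*d^2 - 4.26*d - 4.32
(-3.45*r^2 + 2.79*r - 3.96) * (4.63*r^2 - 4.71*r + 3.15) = -15.9735*r^4 + 29.1672*r^3 - 42.3432*r^2 + 27.4401*r - 12.474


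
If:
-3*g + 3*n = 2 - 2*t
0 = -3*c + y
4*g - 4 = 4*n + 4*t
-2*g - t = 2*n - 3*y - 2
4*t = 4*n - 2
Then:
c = -11/3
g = -17/2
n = -9/2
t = -5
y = -11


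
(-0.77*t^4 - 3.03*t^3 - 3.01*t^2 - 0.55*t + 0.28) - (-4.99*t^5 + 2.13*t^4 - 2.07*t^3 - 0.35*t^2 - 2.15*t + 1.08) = 4.99*t^5 - 2.9*t^4 - 0.96*t^3 - 2.66*t^2 + 1.6*t - 0.8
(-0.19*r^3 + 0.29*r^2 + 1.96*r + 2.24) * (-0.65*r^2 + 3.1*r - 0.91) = 0.1235*r^5 - 0.7775*r^4 - 0.2021*r^3 + 4.3561*r^2 + 5.1604*r - 2.0384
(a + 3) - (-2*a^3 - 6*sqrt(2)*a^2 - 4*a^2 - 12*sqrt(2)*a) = 2*a^3 + 4*a^2 + 6*sqrt(2)*a^2 + a + 12*sqrt(2)*a + 3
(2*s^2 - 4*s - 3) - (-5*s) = 2*s^2 + s - 3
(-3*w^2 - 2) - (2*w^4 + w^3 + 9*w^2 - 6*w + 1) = -2*w^4 - w^3 - 12*w^2 + 6*w - 3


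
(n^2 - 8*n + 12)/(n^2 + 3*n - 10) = (n - 6)/(n + 5)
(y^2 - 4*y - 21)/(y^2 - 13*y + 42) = (y + 3)/(y - 6)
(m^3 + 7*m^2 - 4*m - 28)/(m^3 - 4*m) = (m + 7)/m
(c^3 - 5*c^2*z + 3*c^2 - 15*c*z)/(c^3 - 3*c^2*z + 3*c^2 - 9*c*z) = (-c + 5*z)/(-c + 3*z)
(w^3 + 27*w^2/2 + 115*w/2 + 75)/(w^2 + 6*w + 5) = (w^2 + 17*w/2 + 15)/(w + 1)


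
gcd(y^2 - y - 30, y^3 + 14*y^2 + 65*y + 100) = y + 5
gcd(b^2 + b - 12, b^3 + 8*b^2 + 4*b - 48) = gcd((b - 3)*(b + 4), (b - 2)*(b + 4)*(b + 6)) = b + 4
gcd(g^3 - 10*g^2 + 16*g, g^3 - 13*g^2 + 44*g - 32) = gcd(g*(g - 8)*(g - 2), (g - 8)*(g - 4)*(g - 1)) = g - 8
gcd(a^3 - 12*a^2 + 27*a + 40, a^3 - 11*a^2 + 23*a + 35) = a^2 - 4*a - 5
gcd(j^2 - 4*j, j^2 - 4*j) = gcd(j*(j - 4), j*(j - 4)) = j^2 - 4*j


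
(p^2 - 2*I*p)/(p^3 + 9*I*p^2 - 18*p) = (p - 2*I)/(p^2 + 9*I*p - 18)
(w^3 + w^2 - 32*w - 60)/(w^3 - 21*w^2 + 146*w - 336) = (w^2 + 7*w + 10)/(w^2 - 15*w + 56)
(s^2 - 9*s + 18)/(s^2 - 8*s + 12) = (s - 3)/(s - 2)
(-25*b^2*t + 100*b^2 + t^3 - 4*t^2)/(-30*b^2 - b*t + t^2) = (-5*b*t + 20*b + t^2 - 4*t)/(-6*b + t)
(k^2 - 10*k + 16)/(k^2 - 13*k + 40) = (k - 2)/(k - 5)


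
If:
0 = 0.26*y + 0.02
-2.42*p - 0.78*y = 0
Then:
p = 0.02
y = -0.08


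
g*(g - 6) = g^2 - 6*g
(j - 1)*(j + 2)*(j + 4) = j^3 + 5*j^2 + 2*j - 8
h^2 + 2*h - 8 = (h - 2)*(h + 4)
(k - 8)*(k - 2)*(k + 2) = k^3 - 8*k^2 - 4*k + 32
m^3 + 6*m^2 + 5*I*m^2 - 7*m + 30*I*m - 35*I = (m - 1)*(m + 7)*(m + 5*I)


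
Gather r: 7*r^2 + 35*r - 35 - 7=7*r^2 + 35*r - 42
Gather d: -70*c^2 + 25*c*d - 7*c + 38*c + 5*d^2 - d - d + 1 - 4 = -70*c^2 + 31*c + 5*d^2 + d*(25*c - 2) - 3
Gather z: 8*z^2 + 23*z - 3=8*z^2 + 23*z - 3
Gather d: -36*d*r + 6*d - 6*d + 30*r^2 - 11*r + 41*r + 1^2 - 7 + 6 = -36*d*r + 30*r^2 + 30*r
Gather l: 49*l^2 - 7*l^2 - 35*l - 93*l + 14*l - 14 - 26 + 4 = 42*l^2 - 114*l - 36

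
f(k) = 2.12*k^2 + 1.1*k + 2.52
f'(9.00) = 39.26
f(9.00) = 184.14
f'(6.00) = 26.54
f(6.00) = 85.44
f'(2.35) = 11.06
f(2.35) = 16.81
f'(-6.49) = -26.42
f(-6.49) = 84.68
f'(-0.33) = -0.30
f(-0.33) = 2.39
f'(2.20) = 10.43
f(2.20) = 15.20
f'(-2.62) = -10.01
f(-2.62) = 14.19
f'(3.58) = 16.28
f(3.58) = 33.63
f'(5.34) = 23.74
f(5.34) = 68.85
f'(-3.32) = -12.98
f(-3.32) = 22.24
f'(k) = 4.24*k + 1.1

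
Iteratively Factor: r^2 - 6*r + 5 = (r - 1)*(r - 5)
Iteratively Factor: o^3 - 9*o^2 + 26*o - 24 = (o - 2)*(o^2 - 7*o + 12) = (o - 4)*(o - 2)*(o - 3)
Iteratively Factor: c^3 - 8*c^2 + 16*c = (c)*(c^2 - 8*c + 16) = c*(c - 4)*(c - 4)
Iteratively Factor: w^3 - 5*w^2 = (w)*(w^2 - 5*w) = w^2*(w - 5)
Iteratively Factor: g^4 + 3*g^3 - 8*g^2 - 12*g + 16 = (g - 1)*(g^3 + 4*g^2 - 4*g - 16) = (g - 2)*(g - 1)*(g^2 + 6*g + 8) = (g - 2)*(g - 1)*(g + 4)*(g + 2)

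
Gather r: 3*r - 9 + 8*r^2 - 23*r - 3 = 8*r^2 - 20*r - 12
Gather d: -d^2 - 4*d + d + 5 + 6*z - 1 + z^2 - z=-d^2 - 3*d + z^2 + 5*z + 4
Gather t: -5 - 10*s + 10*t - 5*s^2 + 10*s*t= -5*s^2 - 10*s + t*(10*s + 10) - 5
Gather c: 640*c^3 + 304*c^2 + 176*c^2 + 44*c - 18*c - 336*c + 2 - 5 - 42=640*c^3 + 480*c^2 - 310*c - 45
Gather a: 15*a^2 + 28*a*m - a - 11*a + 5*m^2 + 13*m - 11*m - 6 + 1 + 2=15*a^2 + a*(28*m - 12) + 5*m^2 + 2*m - 3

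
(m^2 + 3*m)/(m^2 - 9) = m/(m - 3)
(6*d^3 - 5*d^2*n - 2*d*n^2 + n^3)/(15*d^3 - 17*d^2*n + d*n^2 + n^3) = (2*d + n)/(5*d + n)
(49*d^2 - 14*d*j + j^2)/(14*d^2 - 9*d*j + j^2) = (7*d - j)/(2*d - j)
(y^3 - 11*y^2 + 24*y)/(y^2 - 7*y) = (y^2 - 11*y + 24)/(y - 7)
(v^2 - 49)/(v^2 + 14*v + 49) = (v - 7)/(v + 7)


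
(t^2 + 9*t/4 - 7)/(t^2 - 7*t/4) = (t + 4)/t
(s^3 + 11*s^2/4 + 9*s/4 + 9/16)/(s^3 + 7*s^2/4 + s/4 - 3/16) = (4*s + 3)/(4*s - 1)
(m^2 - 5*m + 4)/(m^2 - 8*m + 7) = (m - 4)/(m - 7)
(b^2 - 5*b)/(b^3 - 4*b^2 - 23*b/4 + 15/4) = 4*b/(4*b^2 + 4*b - 3)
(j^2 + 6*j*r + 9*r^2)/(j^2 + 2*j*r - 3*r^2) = (-j - 3*r)/(-j + r)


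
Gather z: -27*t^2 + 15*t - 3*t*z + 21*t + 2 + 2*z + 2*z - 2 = -27*t^2 + 36*t + z*(4 - 3*t)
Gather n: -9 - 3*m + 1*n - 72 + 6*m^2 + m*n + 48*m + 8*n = 6*m^2 + 45*m + n*(m + 9) - 81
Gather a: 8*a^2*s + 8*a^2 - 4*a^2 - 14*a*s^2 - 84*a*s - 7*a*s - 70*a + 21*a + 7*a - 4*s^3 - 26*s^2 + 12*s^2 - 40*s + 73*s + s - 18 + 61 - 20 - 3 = a^2*(8*s + 4) + a*(-14*s^2 - 91*s - 42) - 4*s^3 - 14*s^2 + 34*s + 20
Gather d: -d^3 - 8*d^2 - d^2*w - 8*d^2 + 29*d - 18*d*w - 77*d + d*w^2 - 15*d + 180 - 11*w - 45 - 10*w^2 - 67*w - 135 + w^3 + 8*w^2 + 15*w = -d^3 + d^2*(-w - 16) + d*(w^2 - 18*w - 63) + w^3 - 2*w^2 - 63*w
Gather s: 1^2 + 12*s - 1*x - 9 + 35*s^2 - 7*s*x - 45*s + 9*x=35*s^2 + s*(-7*x - 33) + 8*x - 8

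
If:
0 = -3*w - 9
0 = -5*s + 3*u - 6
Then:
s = 3*u/5 - 6/5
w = -3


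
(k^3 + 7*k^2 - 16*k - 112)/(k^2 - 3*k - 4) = (k^2 + 11*k + 28)/(k + 1)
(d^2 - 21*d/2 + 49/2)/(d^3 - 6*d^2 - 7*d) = (d - 7/2)/(d*(d + 1))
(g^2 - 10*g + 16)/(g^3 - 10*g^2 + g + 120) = (g - 2)/(g^2 - 2*g - 15)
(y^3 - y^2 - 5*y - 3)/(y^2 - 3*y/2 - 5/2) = 2*(y^2 - 2*y - 3)/(2*y - 5)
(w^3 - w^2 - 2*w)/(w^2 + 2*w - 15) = w*(w^2 - w - 2)/(w^2 + 2*w - 15)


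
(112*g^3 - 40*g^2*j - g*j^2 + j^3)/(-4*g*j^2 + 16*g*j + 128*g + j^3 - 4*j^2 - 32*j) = (-28*g^2 + 3*g*j + j^2)/(j^2 - 4*j - 32)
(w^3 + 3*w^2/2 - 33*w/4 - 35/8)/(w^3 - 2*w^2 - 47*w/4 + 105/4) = (w + 1/2)/(w - 3)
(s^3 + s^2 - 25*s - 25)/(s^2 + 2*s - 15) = (s^2 - 4*s - 5)/(s - 3)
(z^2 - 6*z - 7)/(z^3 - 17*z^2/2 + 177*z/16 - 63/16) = 16*(z + 1)/(16*z^2 - 24*z + 9)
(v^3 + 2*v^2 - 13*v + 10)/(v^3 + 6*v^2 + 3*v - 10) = (v - 2)/(v + 2)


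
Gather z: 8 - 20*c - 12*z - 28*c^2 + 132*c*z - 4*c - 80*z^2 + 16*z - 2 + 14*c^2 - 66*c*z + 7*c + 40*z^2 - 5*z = -14*c^2 - 17*c - 40*z^2 + z*(66*c - 1) + 6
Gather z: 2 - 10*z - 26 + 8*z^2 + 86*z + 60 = 8*z^2 + 76*z + 36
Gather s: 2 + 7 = 9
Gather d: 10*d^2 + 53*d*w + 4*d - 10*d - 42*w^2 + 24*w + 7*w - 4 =10*d^2 + d*(53*w - 6) - 42*w^2 + 31*w - 4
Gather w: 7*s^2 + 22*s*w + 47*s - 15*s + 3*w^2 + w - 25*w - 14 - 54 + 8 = 7*s^2 + 32*s + 3*w^2 + w*(22*s - 24) - 60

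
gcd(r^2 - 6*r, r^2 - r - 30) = r - 6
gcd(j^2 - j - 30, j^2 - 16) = 1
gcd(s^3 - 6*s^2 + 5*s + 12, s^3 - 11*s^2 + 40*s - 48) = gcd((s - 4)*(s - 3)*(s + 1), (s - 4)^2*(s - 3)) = s^2 - 7*s + 12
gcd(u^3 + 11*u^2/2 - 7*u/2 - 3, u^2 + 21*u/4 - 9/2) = u + 6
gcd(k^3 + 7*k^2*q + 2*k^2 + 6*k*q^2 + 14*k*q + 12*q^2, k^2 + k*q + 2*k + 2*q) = k^2 + k*q + 2*k + 2*q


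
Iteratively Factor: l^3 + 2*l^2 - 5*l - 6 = (l + 3)*(l^2 - l - 2) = (l + 1)*(l + 3)*(l - 2)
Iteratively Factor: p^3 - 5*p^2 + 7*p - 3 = (p - 1)*(p^2 - 4*p + 3) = (p - 1)^2*(p - 3)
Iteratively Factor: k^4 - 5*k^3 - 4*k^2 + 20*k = (k - 2)*(k^3 - 3*k^2 - 10*k) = k*(k - 2)*(k^2 - 3*k - 10) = k*(k - 5)*(k - 2)*(k + 2)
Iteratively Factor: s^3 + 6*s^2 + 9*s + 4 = (s + 1)*(s^2 + 5*s + 4) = (s + 1)*(s + 4)*(s + 1)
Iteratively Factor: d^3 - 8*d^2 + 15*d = (d - 5)*(d^2 - 3*d) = (d - 5)*(d - 3)*(d)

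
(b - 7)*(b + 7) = b^2 - 49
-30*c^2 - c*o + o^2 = (-6*c + o)*(5*c + o)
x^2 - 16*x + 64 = (x - 8)^2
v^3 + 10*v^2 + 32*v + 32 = (v + 2)*(v + 4)^2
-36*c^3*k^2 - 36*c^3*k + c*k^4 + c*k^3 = k*(-6*c + k)*(6*c + k)*(c*k + c)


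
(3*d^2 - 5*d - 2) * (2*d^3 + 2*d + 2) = 6*d^5 - 10*d^4 + 2*d^3 - 4*d^2 - 14*d - 4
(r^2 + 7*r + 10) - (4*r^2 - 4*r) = -3*r^2 + 11*r + 10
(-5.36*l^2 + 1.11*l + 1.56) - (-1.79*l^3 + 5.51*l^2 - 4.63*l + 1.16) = 1.79*l^3 - 10.87*l^2 + 5.74*l + 0.4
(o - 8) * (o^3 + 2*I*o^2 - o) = o^4 - 8*o^3 + 2*I*o^3 - o^2 - 16*I*o^2 + 8*o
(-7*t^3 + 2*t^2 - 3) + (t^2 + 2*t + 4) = -7*t^3 + 3*t^2 + 2*t + 1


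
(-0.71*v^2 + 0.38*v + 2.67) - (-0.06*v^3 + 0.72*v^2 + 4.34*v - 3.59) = 0.06*v^3 - 1.43*v^2 - 3.96*v + 6.26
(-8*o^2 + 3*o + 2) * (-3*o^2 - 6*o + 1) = 24*o^4 + 39*o^3 - 32*o^2 - 9*o + 2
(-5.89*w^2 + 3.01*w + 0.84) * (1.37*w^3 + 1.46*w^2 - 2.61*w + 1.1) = -8.0693*w^5 - 4.4757*w^4 + 20.9183*w^3 - 13.1087*w^2 + 1.1186*w + 0.924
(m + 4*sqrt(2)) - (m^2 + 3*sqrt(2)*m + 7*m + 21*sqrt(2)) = -m^2 - 6*m - 3*sqrt(2)*m - 17*sqrt(2)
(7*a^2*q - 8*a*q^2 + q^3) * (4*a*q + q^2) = 28*a^3*q^2 - 25*a^2*q^3 - 4*a*q^4 + q^5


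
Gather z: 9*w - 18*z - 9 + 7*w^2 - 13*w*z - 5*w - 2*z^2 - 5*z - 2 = 7*w^2 + 4*w - 2*z^2 + z*(-13*w - 23) - 11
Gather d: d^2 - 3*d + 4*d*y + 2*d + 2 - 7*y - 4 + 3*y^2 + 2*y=d^2 + d*(4*y - 1) + 3*y^2 - 5*y - 2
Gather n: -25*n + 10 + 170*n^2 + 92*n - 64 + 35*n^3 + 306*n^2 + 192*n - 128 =35*n^3 + 476*n^2 + 259*n - 182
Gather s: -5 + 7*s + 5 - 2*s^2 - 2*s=-2*s^2 + 5*s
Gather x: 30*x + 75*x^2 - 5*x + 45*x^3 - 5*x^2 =45*x^3 + 70*x^2 + 25*x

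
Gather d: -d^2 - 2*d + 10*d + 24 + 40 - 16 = -d^2 + 8*d + 48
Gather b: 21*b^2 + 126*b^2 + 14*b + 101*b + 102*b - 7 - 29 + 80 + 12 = 147*b^2 + 217*b + 56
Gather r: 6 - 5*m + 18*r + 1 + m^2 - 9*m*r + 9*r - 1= m^2 - 5*m + r*(27 - 9*m) + 6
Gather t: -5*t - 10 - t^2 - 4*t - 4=-t^2 - 9*t - 14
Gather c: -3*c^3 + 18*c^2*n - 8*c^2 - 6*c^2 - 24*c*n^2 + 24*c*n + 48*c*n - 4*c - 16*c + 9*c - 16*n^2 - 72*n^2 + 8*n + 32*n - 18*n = -3*c^3 + c^2*(18*n - 14) + c*(-24*n^2 + 72*n - 11) - 88*n^2 + 22*n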